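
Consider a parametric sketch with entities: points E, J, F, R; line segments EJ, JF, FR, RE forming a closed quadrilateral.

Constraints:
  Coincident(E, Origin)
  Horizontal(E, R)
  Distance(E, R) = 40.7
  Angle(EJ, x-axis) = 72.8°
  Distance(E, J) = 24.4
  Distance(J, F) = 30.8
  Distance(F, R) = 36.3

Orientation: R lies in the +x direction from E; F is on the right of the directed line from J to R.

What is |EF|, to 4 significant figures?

9.044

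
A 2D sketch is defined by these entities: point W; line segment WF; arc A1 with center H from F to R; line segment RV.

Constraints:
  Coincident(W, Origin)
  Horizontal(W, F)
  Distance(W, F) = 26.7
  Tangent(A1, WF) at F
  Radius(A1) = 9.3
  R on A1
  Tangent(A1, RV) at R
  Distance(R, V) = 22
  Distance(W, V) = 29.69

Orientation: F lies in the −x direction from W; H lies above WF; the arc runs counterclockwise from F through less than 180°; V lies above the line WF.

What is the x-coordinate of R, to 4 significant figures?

-17.83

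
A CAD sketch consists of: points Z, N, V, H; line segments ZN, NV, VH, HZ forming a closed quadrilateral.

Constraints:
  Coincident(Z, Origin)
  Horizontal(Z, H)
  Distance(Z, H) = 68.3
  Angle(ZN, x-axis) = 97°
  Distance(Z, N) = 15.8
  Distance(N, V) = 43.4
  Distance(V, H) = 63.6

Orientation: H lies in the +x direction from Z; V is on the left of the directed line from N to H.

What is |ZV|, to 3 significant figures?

55.2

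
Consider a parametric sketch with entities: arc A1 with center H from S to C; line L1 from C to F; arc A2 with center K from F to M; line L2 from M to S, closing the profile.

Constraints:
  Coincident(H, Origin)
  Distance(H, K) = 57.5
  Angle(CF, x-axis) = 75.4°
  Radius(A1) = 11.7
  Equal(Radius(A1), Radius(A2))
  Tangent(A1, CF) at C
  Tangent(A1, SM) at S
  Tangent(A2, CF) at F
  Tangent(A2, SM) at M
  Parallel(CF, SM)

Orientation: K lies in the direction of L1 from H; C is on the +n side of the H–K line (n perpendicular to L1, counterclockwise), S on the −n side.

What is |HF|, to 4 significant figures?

58.68

Tangency of A1 to both parallel lines with radius 11.7 puts C and S at H ± 11.7·n: C = (-11.32, 2.949), S = (11.32, -2.949). Equal radii place F and M the same way about K: F = K + 11.7·n = (3.172, 58.59), M = K − 11.7·n = (25.82, 52.69). Then |HF| = |F − H| = 58.68.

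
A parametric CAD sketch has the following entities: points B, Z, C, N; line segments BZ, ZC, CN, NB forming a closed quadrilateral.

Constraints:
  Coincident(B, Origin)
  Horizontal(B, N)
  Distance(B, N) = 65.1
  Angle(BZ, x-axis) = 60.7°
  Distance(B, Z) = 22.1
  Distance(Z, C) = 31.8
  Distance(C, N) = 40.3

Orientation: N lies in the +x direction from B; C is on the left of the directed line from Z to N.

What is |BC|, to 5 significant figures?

51.084

Checks: B = (0.00, 0.00) ✓; |ZC| = 31.80 ✓; |CN| = 40.30 ✓.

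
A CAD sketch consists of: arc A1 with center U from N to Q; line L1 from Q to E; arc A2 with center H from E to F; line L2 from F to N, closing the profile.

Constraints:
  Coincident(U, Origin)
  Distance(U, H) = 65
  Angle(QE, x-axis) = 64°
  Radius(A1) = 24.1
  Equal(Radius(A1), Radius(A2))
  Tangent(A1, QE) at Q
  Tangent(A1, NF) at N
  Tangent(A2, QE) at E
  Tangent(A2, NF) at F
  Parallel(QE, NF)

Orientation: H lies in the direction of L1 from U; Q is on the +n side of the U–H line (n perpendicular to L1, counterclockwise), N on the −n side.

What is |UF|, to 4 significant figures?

69.32

The slot axis is L1's direction at 64.0°, so u = (cos 64.0°, sin 64.0°) = (0.4384, 0.8988) and n = (−sin 64.0°, cos 64.0°) = (-0.8988, 0.4384). U is at the origin and H lies 65.0 along u from U, so H = 65.0·u = (28.49, 58.42). Tangency of A1 to both parallel lines with radius 24.1 puts Q and N at U ± 24.1·n: Q = (-21.66, 10.56), N = (21.66, -10.56). Equal radii place E and F the same way about H: E = H + 24.1·n = (6.833, 68.99), F = H − 24.1·n = (50.16, 47.86). Then |UF| = |F − U| = 69.32.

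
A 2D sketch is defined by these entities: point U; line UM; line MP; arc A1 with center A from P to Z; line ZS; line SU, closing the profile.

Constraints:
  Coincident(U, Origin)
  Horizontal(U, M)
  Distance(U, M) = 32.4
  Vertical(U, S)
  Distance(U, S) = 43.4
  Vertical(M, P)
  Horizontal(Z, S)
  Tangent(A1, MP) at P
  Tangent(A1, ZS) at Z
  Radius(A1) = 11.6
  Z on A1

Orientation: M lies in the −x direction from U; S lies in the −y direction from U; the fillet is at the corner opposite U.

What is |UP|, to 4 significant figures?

45.40

U is at the origin; U and M share the same y with |UM| = 32.4 and M on the −x side, so M = (-32.40, 0.000). US is vertical with |US| = 43.4 and S on the −y side, so S = (0.000, -43.40). The virtual corner opposite U is at (-32.40, -43.40). Tangency of A1 to MP means the radius AP is perpendicular to MP and since A1 is tangent to ZS there, AZ ⟂ ZS, with radius 11.6, so the center A sits 11.6 in from both sides at A = (-20.80, -31.80). That places the tangent points at P = (-32.40, -31.80) on MP and Z = (-20.80, -43.40) on ZS. Then |UP| = |P − U| = 45.40.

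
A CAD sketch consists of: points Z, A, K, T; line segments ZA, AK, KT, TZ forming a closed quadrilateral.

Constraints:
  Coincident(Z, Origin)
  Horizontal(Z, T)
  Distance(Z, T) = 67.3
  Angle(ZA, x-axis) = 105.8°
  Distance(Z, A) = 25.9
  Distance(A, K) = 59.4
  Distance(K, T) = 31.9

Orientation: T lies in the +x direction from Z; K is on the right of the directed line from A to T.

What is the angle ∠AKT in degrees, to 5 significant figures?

115.03°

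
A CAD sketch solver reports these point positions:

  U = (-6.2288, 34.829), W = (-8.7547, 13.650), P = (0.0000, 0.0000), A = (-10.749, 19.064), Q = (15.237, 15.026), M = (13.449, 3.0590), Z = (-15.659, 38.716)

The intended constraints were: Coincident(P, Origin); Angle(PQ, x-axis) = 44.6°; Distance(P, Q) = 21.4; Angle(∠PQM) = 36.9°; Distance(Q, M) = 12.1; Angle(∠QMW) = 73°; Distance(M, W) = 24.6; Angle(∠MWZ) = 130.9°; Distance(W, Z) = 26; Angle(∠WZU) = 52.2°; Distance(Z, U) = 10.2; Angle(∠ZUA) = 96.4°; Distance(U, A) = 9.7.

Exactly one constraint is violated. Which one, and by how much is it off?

Distance(U, A) = 9.7 — off by 6.70.

P = (0.00, 0.00) ✓; PQ at 44.60° ✓; |PQ| = 21.40 ✓; ∠PQM = 36.90° ✓; |QM| = 12.10 ✓; ∠QMW = 73.00° ✓; |MW| = 24.60 ✓; ∠MWZ = 130.9° ✓; |WZ| = 26.00 ✓; ∠WZU = 52.20° ✓; |ZU| = 10.20 ✓; ∠ZUA = 96.40° ✓; |UA| = 16.40 ✗.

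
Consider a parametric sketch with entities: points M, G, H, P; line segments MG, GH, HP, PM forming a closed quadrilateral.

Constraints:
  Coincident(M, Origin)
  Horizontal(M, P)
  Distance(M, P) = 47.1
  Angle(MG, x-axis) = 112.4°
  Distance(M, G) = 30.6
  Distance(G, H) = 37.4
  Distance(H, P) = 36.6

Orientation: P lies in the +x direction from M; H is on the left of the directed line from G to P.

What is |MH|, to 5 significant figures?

39.285

M is at the origin; M and P share the same y with |MP| = 47.1 and P in +x, so P = (47.1, 0). MG runs at 112.4° with |MG| = 30.6, so G = (-11.661, 28.291). H is determined by |GH| = 37.4 and |HP| = 36.6 together: it lies at the intersection of circle(G, 37.4) and circle(P, 36.6). With |GP| = 65.217, the foot of the radical line on GP is 33.062 from G and the perpendicular offset is √(37.4² − 33.062²) = 17.483. Taking the left-of-GP solution: H = (25.713, 29.701).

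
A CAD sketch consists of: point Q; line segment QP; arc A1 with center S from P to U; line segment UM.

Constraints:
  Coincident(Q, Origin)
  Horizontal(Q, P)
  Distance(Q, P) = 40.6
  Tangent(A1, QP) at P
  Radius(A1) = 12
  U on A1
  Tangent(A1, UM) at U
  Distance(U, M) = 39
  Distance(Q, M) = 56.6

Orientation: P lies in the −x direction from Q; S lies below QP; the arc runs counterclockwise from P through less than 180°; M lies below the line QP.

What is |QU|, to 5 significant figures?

53.693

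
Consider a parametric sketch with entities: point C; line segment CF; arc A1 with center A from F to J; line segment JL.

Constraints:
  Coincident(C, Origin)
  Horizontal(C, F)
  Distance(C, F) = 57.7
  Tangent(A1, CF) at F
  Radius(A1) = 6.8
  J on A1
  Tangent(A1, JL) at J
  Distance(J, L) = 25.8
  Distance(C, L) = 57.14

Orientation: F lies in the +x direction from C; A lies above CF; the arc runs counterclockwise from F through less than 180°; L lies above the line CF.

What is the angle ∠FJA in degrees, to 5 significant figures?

26.565°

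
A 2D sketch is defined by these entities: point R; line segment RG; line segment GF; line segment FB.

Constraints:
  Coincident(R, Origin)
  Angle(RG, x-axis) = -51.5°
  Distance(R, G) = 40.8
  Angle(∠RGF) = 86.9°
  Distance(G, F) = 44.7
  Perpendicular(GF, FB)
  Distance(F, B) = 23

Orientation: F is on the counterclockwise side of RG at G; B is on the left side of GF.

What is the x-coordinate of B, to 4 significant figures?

43.55

∠RGF = 86.9°, so GF runs at -51.5° + (180° − 86.9°) = 41.60° from the x-axis; with |GF| = 44.7, F = G + 44.7·(cos 41.60°, sin 41.60°) = (58.83, -2.253). The perpendicularity gives FB at right angles to GF; with |FB| = 23.0 on the left of GF, B = F + 23.0·(-0.6639, 0.7478) = (43.55, 14.95). So B.x = 43.55.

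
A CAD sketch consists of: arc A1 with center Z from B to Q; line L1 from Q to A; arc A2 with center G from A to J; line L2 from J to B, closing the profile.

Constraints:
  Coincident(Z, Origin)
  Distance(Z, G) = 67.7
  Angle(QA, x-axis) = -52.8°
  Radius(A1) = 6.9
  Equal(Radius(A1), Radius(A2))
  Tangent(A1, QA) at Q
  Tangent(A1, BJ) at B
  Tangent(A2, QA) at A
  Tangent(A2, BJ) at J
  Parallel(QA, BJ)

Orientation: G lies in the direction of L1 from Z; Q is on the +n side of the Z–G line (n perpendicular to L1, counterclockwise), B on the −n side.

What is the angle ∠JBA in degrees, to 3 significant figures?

11.5°

The slot axis is L1's direction at -52.8°, so u = (cos -52.8°, sin -52.8°) = (0.605, -0.797) and n = (−sin -52.8°, cos -52.8°) = (0.797, 0.605). Z is at the origin and G lies 67.7 along u from Z, so G = 67.7·u = (40.9, -53.9). Tangency of A1 to both parallel lines with radius 6.9 puts Q and B at Z ± 6.9·n: Q = (5.50, 4.17), B = (-5.50, -4.17). Equal radii place A and J the same way about G: A = G + 6.9·n = (46.4, -49.8), J = G − 6.9·n = (35.4, -58.1). Then cos ∠JBA = BJ·BA / (|BJ||BA|), giving 11.5°.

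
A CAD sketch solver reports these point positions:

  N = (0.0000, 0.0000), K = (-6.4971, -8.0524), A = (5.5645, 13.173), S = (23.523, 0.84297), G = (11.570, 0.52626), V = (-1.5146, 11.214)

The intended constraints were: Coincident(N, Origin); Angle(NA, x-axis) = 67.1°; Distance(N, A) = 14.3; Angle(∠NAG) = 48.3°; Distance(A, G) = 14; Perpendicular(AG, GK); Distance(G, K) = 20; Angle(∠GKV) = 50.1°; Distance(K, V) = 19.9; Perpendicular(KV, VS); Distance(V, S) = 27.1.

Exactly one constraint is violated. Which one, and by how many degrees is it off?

Perpendicular(KV, VS) — off by 8.00°.

N = (0.00, 0.00) ✓; NA at 67.10° ✓; |NA| = 14.30 ✓; ∠NAG = 48.30° ✓; |AG| = 14.00 ✓; ∠(AG, GK) = 90.00° ✓; |GK| = 20.00 ✓; ∠GKV = 50.10° ✓; |KV| = 19.90 ✓; ∠(KV, VS) = 98.00° ✗; |VS| = 27.10 ✓.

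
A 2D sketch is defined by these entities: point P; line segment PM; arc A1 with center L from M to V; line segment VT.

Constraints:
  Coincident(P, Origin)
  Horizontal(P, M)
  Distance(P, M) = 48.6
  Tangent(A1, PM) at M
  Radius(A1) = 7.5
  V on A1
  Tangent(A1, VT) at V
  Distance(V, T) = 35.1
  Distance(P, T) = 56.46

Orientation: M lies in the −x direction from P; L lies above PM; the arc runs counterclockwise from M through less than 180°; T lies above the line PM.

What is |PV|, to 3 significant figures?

41.7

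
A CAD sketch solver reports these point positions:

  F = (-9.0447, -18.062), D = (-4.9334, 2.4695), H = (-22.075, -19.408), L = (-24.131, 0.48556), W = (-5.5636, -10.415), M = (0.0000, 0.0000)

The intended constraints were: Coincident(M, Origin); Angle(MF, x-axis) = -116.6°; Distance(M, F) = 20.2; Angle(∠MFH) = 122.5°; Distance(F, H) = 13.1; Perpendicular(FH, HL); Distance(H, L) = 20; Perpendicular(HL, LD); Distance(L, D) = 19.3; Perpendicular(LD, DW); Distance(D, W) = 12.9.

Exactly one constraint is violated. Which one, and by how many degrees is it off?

Perpendicular(LD, DW) — off by 8.70°.

M = (0.00, 0.00) ✓; MF at -116.6° ✓; |MF| = 20.20 ✓; ∠MFH = 122.5° ✓; |FH| = 13.10 ✓; ∠(FH, HL) = 90.00° ✓; |HL| = 20.00 ✓; ∠(HL, LD) = 90.00° ✓; |LD| = 19.30 ✓; ∠(LD, DW) = 98.70° ✗; |DW| = 12.90 ✓.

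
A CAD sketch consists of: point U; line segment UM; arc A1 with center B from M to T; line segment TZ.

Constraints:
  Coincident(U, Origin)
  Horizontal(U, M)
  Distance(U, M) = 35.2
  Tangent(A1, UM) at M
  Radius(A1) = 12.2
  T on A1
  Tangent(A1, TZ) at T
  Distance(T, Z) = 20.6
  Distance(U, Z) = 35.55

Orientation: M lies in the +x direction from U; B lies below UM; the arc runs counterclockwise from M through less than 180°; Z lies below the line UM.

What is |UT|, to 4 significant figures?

25.21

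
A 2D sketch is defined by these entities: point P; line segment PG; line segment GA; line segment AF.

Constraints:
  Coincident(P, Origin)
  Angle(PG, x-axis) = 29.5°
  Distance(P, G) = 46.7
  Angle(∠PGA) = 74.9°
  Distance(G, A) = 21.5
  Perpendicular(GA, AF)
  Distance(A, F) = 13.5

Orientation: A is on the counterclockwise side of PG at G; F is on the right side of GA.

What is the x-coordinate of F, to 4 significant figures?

35.16

P is at the origin; PG runs at 29.5° with length 46.7, so G = 46.7·(cos 29.5°, sin 29.5°) = (40.65, 23.00). ∠PGA = 74.9°, so GA runs at 29.5° + (180° − 74.9°) = 134.6° from the x-axis; with |GA| = 21.5, A = G + 21.5·(cos 134.6°, sin 134.6°) = (25.55, 38.30). GA is perpendicular to AF; with |AF| = 13.5 on the right of GA, F = A + 13.5·(0.7120, 0.7022) = (35.16, 47.78). So F.x = 35.16.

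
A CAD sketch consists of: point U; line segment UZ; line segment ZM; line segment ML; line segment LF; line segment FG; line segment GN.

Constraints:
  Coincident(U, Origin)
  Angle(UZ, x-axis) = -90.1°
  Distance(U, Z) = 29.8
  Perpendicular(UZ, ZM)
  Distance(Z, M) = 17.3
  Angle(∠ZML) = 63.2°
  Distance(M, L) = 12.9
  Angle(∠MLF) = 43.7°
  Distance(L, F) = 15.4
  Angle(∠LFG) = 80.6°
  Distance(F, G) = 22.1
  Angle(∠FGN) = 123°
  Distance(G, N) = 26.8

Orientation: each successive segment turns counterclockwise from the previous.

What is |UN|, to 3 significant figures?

48.9

∠LFG = 80.6° gives FG at -7.60° from the x-axis; with |FG| = 22.1, G = (28.9, -36.0). ∠FGN = 123.0° gives GN at 49.4° from the x-axis; with |GN| = 26.8, N = (46.3, -15.6). Then |UN| = |N − U| = 48.9.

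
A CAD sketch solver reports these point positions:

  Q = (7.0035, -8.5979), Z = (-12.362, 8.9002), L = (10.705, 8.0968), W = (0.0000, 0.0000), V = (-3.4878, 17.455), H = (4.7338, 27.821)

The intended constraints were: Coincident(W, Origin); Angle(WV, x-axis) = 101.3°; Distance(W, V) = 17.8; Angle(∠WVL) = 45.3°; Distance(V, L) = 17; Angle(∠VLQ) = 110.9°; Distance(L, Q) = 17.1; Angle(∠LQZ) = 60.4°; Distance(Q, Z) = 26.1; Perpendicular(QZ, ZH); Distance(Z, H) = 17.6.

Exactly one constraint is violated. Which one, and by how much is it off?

Distance(Z, H) = 17.6 — off by 7.90.

W = (0.00, 0.00) ✓; WV at 101.3° ✓; |WV| = 17.80 ✓; ∠WVL = 45.30° ✓; |VL| = 17.00 ✓; ∠VLQ = 110.9° ✓; |LQ| = 17.10 ✓; ∠LQZ = 60.40° ✓; |QZ| = 26.10 ✓; ∠(QZ, ZH) = 90.00° ✓; |ZH| = 25.50 ✗.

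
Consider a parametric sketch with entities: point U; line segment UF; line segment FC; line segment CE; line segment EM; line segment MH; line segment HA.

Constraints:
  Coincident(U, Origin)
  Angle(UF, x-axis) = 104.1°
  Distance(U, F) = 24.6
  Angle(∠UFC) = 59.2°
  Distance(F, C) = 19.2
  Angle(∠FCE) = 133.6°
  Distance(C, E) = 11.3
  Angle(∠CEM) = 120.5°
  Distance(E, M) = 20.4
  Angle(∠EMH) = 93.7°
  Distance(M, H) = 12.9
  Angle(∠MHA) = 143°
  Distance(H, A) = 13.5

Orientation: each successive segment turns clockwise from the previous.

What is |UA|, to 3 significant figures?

14.1

∠EMH = 93.7° gives MH at 151° from the x-axis; with |MH| = 12.9, H = (-4.77, -2.69). ∠MHA = 143.0° gives HA at 114° from the x-axis; with |HA| = 13.5, A = (-10.3, 9.64). Then |UA| = |A − U| = 14.1.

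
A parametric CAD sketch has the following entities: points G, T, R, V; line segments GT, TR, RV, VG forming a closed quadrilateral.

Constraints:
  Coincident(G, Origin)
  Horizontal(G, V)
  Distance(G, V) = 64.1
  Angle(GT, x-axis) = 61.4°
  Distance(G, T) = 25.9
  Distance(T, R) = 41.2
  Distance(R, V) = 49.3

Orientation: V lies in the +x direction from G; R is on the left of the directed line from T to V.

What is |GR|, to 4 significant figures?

65.34

G is at the origin; G and V share the same y with |GV| = 64.1 and V in +x, so V = (64.1, 0). GT runs at 61.4° with |GT| = 25.9, so T = (12.40, 22.74). R is determined by |TR| = 41.2 and |RV| = 49.3 together: it lies at the intersection of circle(T, 41.2) and circle(V, 49.3). With |TV| = 56.48, the foot of the radical line on TV is 21.75 from T and the perpendicular offset is √(41.2² − 21.75²) = 34.99. Taking the left-of-TV solution: R = (46.40, 46.01).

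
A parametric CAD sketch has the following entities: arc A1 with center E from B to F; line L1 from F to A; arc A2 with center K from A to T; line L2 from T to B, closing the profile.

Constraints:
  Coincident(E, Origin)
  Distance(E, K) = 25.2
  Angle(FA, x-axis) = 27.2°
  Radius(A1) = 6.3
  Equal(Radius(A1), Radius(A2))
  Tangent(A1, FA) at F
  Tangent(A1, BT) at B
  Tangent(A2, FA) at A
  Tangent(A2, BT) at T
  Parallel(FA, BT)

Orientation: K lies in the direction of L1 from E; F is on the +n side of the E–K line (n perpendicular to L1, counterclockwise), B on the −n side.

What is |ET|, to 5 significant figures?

25.976

The slot axis is L1's direction at 27.2°, so u = (cos 27.2°, sin 27.2°) = (0.88942, 0.45710) and n = (−sin 27.2°, cos 27.2°) = (-0.45710, 0.88942). E is at the origin and K lies 25.2 along u from E, so K = 25.2·u = (22.413, 11.519). Tangency of A1 to both parallel lines with radius 6.3 puts F and B at E ± 6.3·n: F = (-2.8797, 5.6033), B = (2.8797, -5.6033). Equal radii place A and T the same way about K: A = K + 6.3·n = (19.534, 17.122), T = K − 6.3·n = (25.293, 5.9155). Then |ET| = |T − E| = 25.976.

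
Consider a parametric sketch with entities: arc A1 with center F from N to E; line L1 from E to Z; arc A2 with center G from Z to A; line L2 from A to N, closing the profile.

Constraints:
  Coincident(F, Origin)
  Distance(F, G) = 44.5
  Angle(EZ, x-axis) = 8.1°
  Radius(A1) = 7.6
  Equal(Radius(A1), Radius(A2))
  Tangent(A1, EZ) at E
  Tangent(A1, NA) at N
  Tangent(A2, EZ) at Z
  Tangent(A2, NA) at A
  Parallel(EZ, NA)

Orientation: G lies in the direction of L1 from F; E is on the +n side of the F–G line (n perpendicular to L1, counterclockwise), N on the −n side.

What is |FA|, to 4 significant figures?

45.14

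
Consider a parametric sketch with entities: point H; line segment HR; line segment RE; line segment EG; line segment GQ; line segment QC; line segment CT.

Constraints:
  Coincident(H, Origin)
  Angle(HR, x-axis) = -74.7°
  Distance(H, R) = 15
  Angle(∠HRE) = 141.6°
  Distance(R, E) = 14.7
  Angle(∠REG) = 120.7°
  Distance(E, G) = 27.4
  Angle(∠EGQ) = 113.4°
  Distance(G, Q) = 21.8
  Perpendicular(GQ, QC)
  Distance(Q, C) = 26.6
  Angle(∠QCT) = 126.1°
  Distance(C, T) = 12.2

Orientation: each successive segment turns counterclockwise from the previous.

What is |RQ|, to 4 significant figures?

44.18

H is at the origin; HR runs at -74.7° with length 15.0, so R = (3.958, -14.47). ∠HRE = 141.6° gives RE at -36.30° from the x-axis; with |RE| = 14.7, E = (15.81, -23.17). ∠REG = 120.7° gives EG at 23.00° from the x-axis; with |EG| = 27.4, G = (41.03, -12.46). ∠EGQ = 113.4° gives GQ at 89.60° from the x-axis; with |GQ| = 21.8, Q = (41.18, 9.335). Then |RQ| = |Q − R| = 44.18.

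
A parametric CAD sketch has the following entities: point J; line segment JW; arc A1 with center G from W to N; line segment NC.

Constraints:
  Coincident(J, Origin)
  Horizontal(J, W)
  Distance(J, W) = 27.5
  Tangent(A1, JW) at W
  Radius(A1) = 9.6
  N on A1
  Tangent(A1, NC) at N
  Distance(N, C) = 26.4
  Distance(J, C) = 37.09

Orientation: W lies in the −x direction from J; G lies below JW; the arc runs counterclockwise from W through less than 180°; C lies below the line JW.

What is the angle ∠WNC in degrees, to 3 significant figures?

111°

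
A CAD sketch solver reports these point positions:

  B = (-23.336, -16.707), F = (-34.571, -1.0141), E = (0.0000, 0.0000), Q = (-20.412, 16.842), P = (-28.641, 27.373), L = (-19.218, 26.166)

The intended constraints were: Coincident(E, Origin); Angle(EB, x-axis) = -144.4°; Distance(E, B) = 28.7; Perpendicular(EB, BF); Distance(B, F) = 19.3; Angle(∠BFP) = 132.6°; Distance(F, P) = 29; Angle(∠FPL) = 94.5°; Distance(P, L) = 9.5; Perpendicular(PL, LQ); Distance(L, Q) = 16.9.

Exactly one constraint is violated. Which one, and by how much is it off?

Distance(L, Q) = 16.9 — off by 7.50.

E = (0.00, 0.00) ✓; EB at -144.4° ✓; |EB| = 28.70 ✓; ∠(EB, BF) = 90.00° ✓; |BF| = 19.30 ✓; ∠BFP = 132.6° ✓; |FP| = 29.00 ✓; ∠FPL = 94.50° ✓; |PL| = 9.500 ✓; ∠(PL, LQ) = 90.00° ✓; |LQ| = 9.400 ✗.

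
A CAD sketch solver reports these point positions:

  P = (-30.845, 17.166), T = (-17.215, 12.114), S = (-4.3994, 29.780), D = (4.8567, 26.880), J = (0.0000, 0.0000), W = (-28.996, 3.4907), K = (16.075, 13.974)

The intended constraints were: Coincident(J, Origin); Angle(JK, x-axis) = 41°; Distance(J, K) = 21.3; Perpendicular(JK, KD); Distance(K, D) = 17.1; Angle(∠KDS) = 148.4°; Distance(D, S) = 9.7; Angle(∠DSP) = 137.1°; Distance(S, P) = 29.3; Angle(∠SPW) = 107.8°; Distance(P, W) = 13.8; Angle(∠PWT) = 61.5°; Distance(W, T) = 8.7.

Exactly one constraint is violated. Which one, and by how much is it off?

Distance(W, T) = 8.7 — off by 5.90.

J = (0.00, 0.00) ✓; JK at 41.00° ✓; |JK| = 21.30 ✓; ∠(JK, KD) = 90.00° ✓; |KD| = 17.10 ✓; ∠KDS = 148.4° ✓; |DS| = 9.700 ✓; ∠DSP = 137.1° ✓; |SP| = 29.30 ✓; ∠SPW = 107.8° ✓; |PW| = 13.80 ✓; ∠PWT = 61.50° ✓; |WT| = 14.60 ✗.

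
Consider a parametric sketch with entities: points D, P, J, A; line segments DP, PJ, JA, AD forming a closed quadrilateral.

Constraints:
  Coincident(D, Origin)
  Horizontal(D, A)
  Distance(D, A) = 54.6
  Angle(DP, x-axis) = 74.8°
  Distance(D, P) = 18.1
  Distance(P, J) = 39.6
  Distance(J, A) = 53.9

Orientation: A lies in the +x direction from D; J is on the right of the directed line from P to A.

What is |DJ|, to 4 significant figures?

22.79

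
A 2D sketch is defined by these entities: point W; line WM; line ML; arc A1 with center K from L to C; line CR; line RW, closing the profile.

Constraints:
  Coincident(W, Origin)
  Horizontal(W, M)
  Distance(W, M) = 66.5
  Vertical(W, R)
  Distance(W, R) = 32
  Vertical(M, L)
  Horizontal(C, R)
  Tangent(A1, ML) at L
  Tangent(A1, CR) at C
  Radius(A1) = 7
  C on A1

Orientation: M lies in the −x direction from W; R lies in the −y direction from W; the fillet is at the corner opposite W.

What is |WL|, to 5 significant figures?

71.044

W is at the origin; W and M share the same y with |WM| = 66.5 and M on the −x side, so M = (-66.500, 0.0000). WR is vertical with |WR| = 32.0 and R on the −y side, so R = (0.0000, -32.000). The virtual corner opposite W is at (-66.500, -32.000). The tangent condition forces KL to be normal to ML and A1 meets CR tangentially, so KC is at right angles to CR, with radius 7.0, so the center K sits 7.0 in from both sides at K = (-59.500, -25.000). That places the tangent points at L = (-66.500, -25.000) on ML and C = (-59.500, -32.000) on CR. Then |WL| = |L − W| = 71.044.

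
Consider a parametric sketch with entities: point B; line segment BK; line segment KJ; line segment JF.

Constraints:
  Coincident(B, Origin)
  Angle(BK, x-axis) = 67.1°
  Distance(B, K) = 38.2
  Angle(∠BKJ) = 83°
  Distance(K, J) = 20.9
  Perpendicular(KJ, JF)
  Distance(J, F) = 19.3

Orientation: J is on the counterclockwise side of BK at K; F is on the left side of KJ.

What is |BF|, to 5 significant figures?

24.707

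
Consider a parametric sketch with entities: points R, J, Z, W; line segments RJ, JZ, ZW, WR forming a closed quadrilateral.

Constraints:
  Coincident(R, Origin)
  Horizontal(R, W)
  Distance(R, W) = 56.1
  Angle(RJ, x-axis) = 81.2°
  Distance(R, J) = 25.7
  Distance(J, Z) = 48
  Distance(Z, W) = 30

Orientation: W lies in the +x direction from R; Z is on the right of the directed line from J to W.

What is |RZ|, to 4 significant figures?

33.53

Checks: |JZ| = 48.00 ✓; |ZW| = 30.00 ✓.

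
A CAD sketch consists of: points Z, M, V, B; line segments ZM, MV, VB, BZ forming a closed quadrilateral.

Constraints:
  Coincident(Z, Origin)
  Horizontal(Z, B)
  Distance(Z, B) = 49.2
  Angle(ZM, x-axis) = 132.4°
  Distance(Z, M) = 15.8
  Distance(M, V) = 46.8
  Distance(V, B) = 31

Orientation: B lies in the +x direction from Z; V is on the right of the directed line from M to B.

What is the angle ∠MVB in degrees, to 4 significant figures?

101.3°

Z is at the origin; Z and B share the same y with |ZB| = 49.2 and B in +x, so B = (49.2, 0). ZM runs at 132.4° with |ZM| = 15.8, so M = (-10.65, 11.67). V is determined by |MV| = 46.8 and |VB| = 31.0 together: it lies at the intersection of circle(M, 46.8) and circle(B, 31.0). With |MB| = 60.98, the foot of the radical line on MB is 40.57 from M and the perpendicular offset is √(46.8² − 40.57²) = 23.33. Taking the right-of-MB solution: V = (24.70, -19.00).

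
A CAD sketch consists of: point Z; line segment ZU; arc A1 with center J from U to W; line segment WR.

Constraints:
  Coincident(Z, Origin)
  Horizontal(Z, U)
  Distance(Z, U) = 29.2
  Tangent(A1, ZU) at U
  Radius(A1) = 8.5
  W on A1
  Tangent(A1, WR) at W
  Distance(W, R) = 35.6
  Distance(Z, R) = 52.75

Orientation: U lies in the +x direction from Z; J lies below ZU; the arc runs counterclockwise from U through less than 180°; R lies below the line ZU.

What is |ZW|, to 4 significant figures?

23.15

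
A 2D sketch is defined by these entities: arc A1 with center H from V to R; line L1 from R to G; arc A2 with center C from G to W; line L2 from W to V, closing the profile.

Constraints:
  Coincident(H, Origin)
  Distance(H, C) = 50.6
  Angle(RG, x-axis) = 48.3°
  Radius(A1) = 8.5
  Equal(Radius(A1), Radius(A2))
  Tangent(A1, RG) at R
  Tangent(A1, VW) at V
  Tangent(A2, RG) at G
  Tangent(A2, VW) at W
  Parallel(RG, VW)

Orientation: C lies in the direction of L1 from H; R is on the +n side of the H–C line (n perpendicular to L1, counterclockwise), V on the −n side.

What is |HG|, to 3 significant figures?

51.3

The slot axis is L1's direction at 48.3°, so u = (cos 48.3°, sin 48.3°) = (0.665, 0.747) and n = (−sin 48.3°, cos 48.3°) = (-0.747, 0.665). H is at the origin and C lies 50.6 along u from H, so C = 50.6·u = (33.7, 37.8). Tangency of A1 to both parallel lines with radius 8.5 puts R and V at H ± 8.5·n: R = (-6.35, 5.65), V = (6.35, -5.65). Equal radii place G and W the same way about C: G = C + 8.5·n = (27.3, 43.4), W = C − 8.5·n = (40.0, 32.1). Then |HG| = |G − H| = 51.3.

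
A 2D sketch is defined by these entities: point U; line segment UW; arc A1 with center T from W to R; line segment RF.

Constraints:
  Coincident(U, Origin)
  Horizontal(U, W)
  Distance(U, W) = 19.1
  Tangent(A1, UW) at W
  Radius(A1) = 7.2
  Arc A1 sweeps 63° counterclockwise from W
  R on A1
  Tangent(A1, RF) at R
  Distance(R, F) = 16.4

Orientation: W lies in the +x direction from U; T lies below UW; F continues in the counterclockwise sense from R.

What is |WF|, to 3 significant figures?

23.2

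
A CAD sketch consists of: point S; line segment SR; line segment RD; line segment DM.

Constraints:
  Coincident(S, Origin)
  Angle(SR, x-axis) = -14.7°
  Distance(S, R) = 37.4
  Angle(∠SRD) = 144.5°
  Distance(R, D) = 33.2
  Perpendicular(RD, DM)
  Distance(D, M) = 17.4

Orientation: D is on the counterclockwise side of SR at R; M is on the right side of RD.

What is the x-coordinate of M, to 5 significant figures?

73.391

∠SRD = 144.5°, so RD runs at -14.7° + (180° − 144.5°) = 20.800° from the x-axis; with |RD| = 33.2, D = R + 33.2·(cos 20.800°, sin 20.800°) = (67.212, 2.2990). The perpendicularity gives DM at right angles to RD; with |DM| = 17.4 on the right of RD, M = D + 17.4·(0.35511, -0.93483) = (73.391, -13.967). So M.x = 73.391.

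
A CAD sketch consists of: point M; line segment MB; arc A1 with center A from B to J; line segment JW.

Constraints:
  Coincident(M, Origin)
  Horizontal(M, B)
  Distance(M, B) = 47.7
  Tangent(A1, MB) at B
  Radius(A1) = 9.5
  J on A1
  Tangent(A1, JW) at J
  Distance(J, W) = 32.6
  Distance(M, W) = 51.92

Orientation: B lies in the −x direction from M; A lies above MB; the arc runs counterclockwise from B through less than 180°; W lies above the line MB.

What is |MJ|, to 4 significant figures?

39.14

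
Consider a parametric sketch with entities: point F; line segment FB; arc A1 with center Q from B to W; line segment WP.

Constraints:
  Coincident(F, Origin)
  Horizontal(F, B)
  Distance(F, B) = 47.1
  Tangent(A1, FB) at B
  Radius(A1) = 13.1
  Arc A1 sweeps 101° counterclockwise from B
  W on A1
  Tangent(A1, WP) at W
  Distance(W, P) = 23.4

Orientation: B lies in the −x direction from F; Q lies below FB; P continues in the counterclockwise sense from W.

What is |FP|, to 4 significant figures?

67.58

F is at the origin; F and B share the same y with |FB| = 47.1 and B on the −x side, so B = (-47.10, 0.000). Tangency of A1 to FB means the radius QB is perpendicular to FB, so Q = B + (0, -13.1) = (-47.10, -13.10). On A1, B sits at bearing 90° from Q; a 101° counterclockwise sweep puts W at bearing 191°, so W = Q + 13.1·(cos 191°, sin 191°) = (-59.96, -15.60). The tangent condition forces QW to be normal to WP, so WP runs along (−sin 191°, cos 191°); with |WP| = 23.4, P = (-55.49, -38.57). Then |FP| = |P − F| = 67.58.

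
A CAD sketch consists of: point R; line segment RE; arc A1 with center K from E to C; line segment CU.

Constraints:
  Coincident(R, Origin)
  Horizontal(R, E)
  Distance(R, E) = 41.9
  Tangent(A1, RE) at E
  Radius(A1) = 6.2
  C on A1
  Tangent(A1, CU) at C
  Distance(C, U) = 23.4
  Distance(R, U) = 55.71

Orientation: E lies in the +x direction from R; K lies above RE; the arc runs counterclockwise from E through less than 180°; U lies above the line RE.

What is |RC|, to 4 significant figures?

48.53

Checks: R = (0.00, 0.00) ✓; |KC| = 6.200 ✓; ∠(KC, CU) = 90.00° ✓; |CU| = 23.40 ✓; |RU| = 55.71 ✓.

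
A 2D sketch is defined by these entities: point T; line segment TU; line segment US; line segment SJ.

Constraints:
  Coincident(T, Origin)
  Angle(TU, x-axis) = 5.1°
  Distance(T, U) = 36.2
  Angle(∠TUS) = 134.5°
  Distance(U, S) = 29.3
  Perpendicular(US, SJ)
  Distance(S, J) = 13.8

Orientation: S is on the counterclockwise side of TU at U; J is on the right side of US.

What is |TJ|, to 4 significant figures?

67.52

T is at the origin; TU runs at 5.1° with length 36.2, so U = 36.2·(cos 5.1°, sin 5.1°) = (36.06, 3.218). ∠TUS = 134.5°, so US runs at 5.1° + (180° − 134.5°) = 50.60° from the x-axis; with |US| = 29.3, S = U + 29.3·(cos 50.60°, sin 50.60°) = (54.65, 25.86). US ⟂ SJ; with |SJ| = 13.8 on the right of US, J = S + 13.8·(0.7727, -0.6347) = (65.32, 17.10). Then |TJ| = |J − T| = 67.52.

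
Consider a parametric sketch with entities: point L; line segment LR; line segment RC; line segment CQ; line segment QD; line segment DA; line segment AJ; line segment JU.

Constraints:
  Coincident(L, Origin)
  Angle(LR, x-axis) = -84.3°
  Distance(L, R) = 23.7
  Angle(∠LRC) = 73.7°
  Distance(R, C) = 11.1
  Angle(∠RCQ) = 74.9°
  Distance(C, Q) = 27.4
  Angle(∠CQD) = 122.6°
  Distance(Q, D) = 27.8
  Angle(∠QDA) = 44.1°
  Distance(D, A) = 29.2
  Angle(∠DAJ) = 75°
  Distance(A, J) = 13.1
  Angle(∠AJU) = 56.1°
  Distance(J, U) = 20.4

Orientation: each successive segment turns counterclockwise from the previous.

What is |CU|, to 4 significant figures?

37.68

L is at the origin; LR runs at -84.3° with length 23.7, so R = (2.354, -23.58). ∠LRC = 73.7° gives RC at 22.00° from the x-axis; with |RC| = 11.1, C = (12.65, -19.42). ∠RCQ = 74.9° gives CQ at 127.1° from the x-axis; with |CQ| = 27.4, Q = (-3.882, 2.429). ∠CQD = 122.6° gives QD at -175.5° from the x-axis; with |QD| = 27.8, D = (-31.60, 0.2480). ∠QDA = 44.1° gives DA at -39.60° from the x-axis; with |DA| = 29.2, A = (-9.098, -18.36). ∠DAJ = 75.0° gives AJ at 65.40° from the x-axis; with |AJ| = 13.1, J = (-3.644, -6.454). ∠AJU = 56.1° gives JU at -170.7° from the x-axis; with |JU| = 20.4, U = (-23.78, -9.751). Then |CU| = |U − C| = 37.68.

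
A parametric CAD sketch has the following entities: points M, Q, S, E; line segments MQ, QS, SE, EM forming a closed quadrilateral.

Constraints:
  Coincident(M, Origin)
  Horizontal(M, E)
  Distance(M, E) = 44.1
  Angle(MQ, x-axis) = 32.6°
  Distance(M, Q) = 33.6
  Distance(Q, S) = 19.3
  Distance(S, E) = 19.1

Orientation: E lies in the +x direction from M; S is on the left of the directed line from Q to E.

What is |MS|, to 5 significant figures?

51.165

Checks: |QS| = 19.30 ✓; |SE| = 19.10 ✓.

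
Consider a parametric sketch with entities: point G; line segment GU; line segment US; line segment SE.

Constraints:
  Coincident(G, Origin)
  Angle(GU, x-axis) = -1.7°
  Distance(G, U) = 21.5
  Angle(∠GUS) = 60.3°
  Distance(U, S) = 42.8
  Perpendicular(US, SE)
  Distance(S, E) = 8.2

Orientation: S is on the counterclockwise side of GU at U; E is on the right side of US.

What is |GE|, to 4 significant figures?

41.90

∠GUS = 60.3°, so US runs at -1.7° + (180° − 60.3°) = 118.0° from the x-axis; with |US| = 42.8, S = U + 42.8·(cos 118.0°, sin 118.0°) = (1.397, 37.15). US is perpendicular to SE; with |SE| = 8.2 on the right of US, E = S + 8.2·(0.8829, 0.4695) = (8.637, 41.00). Then |GE| = |E − G| = 41.90.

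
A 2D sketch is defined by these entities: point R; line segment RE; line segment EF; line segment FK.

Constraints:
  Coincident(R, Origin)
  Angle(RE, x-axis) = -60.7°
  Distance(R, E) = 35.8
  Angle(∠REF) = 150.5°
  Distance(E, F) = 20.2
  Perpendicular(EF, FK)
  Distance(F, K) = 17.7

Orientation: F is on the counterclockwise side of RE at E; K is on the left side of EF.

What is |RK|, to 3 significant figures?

51.4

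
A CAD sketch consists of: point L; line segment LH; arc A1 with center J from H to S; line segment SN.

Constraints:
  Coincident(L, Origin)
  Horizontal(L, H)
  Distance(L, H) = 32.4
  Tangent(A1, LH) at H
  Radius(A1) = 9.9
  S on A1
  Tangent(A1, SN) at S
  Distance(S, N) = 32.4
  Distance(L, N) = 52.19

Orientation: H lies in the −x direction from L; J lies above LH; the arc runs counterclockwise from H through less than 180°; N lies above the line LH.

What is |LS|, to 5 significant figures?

25.536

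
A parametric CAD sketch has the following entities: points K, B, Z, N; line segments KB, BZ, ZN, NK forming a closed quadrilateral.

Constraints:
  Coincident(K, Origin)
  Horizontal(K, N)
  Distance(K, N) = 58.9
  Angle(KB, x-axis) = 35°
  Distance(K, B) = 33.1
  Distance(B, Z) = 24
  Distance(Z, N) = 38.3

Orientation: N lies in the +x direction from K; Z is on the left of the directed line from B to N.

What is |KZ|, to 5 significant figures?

56.948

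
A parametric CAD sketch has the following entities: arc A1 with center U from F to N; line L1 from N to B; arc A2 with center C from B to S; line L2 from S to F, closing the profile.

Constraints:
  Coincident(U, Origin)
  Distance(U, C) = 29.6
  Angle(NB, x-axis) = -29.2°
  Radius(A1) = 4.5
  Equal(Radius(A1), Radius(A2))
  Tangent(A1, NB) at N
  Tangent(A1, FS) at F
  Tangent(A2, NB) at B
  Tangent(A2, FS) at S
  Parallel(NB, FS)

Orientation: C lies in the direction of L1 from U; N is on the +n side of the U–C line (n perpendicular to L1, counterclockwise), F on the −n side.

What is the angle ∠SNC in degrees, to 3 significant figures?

8.27°

Tangency of A1 to both parallel lines with radius 4.5 puts N and F at U ± 4.5·n: N = (2.20, 3.93), F = (-2.20, -3.93). Equal radii place B and S the same way about C: B = C + 4.5·n = (28.0, -10.5), S = C − 4.5·n = (23.6, -18.4). Then cos ∠SNC = NS·NC / (|NS||NC|), giving 8.27°.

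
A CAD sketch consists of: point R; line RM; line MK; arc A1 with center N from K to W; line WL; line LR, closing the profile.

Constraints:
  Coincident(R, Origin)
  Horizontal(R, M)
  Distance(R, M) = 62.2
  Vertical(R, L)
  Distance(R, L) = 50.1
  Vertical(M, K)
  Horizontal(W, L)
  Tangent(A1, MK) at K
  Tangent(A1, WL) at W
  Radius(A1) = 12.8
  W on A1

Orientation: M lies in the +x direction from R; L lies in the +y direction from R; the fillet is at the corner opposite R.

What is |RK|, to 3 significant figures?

72.5

The virtual corner opposite R is at (62.2, 50.1). Tangency of A1 to MK means the radius NK is perpendicular to MK and tangency of A1 to WL means the radius NW is perpendicular to WL, with radius 12.8, so the center N sits 12.8 in from both sides at N = (49.4, 37.3). That places the tangent points at K = (62.2, 37.3) on MK and W = (49.4, 50.1) on WL. Then |RK| = |K − R| = 72.5.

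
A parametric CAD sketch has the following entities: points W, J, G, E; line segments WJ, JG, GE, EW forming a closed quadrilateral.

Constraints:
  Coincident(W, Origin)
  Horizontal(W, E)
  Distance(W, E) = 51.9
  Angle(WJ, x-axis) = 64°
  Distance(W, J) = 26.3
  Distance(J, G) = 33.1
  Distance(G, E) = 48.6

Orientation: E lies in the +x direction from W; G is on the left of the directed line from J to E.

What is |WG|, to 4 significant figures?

58.35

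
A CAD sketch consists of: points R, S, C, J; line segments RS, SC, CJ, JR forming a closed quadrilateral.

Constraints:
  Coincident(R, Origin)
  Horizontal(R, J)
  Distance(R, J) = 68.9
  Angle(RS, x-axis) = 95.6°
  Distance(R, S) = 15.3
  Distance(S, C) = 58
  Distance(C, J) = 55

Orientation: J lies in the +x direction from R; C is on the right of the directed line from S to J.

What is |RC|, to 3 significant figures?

44.4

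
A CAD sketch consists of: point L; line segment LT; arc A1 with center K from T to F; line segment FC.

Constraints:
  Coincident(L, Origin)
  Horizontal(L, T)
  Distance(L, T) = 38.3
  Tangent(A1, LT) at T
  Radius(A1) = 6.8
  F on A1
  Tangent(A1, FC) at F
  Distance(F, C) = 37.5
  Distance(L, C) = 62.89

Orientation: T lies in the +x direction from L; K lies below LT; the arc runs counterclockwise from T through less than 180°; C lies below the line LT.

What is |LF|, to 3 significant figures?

33.2

L is at the origin; LT is horizontal with |LT| = 38.3 and T on the +x side, so T = (38.3, 0.00). The tangent condition forces KT to be normal to LT, so K = T + (0, -6.8) = (38.3, -6.80). Since KF ⟂ FC (tangency), |KC| = √(6.8² + 37.5²) = 38.1 regardless of where F sits on A1. So C lies on both circle(L, 62.89) and circle(K, 38.1); the below-LT intersection is C = (44.5, -44.4). F is the foot of the tangent from C: F = (31.9, -9.09).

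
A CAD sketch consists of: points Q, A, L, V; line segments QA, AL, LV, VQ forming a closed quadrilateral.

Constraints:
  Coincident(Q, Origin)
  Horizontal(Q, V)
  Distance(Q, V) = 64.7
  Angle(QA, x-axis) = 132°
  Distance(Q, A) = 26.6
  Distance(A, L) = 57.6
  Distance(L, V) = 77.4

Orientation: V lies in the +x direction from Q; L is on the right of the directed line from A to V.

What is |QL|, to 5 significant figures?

36.293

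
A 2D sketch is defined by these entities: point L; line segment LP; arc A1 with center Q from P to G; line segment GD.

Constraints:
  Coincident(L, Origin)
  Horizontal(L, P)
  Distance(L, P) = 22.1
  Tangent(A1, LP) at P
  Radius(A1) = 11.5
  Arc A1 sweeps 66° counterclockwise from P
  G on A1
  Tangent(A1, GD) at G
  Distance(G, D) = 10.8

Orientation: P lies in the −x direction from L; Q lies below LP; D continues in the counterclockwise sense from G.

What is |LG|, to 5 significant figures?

33.312

A1 meets LP tangentially, so QP is at right angles to LP, so Q = P + (0, -11.5) = (-22.100, -11.500). On A1, P sits at bearing 90° from Q; a 66° counterclockwise sweep puts G at bearing 156°, so G = Q + 11.5·(cos 156°, sin 156°) = (-32.606, -6.8225). Then |LG| = |G − L| = 33.312.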